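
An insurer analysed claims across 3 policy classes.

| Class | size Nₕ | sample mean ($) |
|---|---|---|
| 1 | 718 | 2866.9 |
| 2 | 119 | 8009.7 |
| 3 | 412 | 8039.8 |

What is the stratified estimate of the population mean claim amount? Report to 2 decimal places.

x̄_st = (Σ Nₕx̄ₕ) / (Σ Nₕ) = (718·2866.9 + 119·8009.7 + 412·8039.8) / 1249
= 6323986.1 / 1249 = 5063.2395... → 5063.24.

5063.24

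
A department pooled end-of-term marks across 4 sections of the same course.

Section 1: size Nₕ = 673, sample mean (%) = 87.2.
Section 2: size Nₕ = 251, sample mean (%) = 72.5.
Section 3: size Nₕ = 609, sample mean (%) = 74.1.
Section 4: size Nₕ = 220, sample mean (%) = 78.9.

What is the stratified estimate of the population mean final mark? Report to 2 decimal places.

x̄_st = (Σ Nₕx̄ₕ) / (Σ Nₕ) = (673·87.2 + 251·72.5 + 609·74.1 + 220·78.9) / 1753
= 139368 / 1753 = 79.5026... → 79.50.

79.50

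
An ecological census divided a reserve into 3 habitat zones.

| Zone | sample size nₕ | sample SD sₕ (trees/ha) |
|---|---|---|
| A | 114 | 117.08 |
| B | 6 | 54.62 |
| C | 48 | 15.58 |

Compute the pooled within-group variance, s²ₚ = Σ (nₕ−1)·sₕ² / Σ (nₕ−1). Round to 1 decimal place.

9547.3

Degrees of freedom: 113 + 5 + 47 = 165.
Σ(nₕ−1)sₕ² = 113·13707.7264 + 5·2983.3444 + 47·242.7364 = 1575298.416.
s²ₚ = 1575298.416 / 165 = 9547.263... → 9547.3.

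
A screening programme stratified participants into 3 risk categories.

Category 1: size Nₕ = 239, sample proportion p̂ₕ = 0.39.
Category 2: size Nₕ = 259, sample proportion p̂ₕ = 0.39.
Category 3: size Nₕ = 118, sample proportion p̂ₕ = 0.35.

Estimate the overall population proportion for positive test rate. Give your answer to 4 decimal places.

Wₕ = Nₕ/N with N = 616: 0.3880, 0.4205, 0.1916.
p̂_st = 0.3880·0.39 + 0.4205·0.39 + 0.1916·0.35 ≈ 0.382338... → 0.3823.

0.3823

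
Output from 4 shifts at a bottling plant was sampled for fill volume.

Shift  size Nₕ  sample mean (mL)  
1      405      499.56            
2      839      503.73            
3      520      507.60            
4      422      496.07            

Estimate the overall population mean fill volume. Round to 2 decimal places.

x̄_st = (Σ Nₕx̄ₕ) / (Σ Nₕ) = (405·499.56 + 839·503.73 + 520·507.60 + 422·496.07) / 2186
= 1098244.81 / 2186 = 502.3993... → 502.40.

502.40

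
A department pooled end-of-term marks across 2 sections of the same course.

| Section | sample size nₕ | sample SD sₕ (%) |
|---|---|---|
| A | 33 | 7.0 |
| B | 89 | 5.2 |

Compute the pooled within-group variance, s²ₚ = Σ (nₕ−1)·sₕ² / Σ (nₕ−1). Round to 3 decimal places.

32.896

Degrees of freedom: 32 + 88 = 120.
Σ(nₕ−1)sₕ² = 32·49 + 88·27.04 = 3947.52.
s²ₚ = 3947.52 / 120 = 32.896 → 32.896.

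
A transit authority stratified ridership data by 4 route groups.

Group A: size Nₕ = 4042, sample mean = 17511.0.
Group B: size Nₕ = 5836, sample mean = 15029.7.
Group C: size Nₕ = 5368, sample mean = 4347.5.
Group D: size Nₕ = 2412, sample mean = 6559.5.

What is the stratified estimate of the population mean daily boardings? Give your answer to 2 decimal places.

x̄_st = (Σ Nₕx̄ₕ) / (Σ Nₕ) = (4042·17511.0 + 5836·15029.7 + 5368·4347.5 + 2412·6559.5) / 17658
= 197651685.2 / 17658 = 11193.3223... → 11193.32.

11193.32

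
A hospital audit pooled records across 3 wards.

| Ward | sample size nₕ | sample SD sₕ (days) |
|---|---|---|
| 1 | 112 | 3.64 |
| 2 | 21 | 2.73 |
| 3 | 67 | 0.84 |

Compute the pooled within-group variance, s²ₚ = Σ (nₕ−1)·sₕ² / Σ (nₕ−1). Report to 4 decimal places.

Degrees of freedom: 111 + 20 + 66 = 197.
Σ(nₕ−1)sₕ² = 111·13.2496 + 20·7.4529 + 66·0.7056 = 1666.3332.
s²ₚ = 1666.3332 / 197 = 8.458544... → 8.4585.

8.4585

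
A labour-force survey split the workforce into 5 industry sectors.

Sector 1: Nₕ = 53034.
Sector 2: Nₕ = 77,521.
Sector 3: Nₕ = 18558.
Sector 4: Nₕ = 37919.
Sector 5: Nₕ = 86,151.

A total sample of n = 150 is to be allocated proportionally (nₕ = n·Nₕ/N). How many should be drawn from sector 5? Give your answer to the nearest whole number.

47

N = 53034 + 77521 + 18558 + 37919 + 86151 = 273183.
n_5 = 150·86151/273183 = 47.304... → 47.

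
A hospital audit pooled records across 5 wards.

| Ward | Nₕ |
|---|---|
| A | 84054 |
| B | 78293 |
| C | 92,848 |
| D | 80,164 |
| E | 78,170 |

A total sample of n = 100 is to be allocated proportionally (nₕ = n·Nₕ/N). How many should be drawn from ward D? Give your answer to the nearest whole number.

19

N = 84054 + 78293 + 92848 + 80164 + 78170 = 413529.
n_D = 100·80164/413529 = 19.385... → 19.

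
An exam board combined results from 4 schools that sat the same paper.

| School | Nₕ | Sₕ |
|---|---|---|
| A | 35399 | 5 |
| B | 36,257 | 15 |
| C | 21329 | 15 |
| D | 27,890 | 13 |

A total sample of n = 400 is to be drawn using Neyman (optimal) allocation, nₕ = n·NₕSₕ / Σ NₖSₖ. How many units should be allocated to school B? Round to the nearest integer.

Σ NₕSₕ = 35399·5 + 36257·15 + 21329·15 + 27890·13 = 1403355.
Share for B: 543855/1403355 = 0.38754.
n_B = 400 × 0.38754 = 155.016... → 155.

155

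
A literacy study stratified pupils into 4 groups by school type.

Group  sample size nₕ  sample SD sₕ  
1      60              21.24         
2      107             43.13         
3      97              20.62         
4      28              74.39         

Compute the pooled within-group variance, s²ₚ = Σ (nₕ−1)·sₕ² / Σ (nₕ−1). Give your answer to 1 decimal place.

1437.6

1: (60−1)·21.24² = 59·451.1376 = 26617.1184
2: (107−1)·43.13² = 106·1860.1969 = 197180.8714
3: (97−1)·20.62² = 96·425.1844 = 40817.7024
4: (28−1)·74.39² = 27·5533.8721 = 149414.5467
Numerator = 414030.2389; denominator = Σ(nₕ−1) = 288.
s²ₚ = 414030.2389/288 = 1437.605... → 1437.6.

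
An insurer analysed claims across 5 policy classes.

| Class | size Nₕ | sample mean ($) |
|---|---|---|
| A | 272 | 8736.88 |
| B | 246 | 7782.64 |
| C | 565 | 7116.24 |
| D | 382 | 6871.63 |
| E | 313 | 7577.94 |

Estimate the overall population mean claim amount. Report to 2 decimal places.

x̄_st = (Σ Nₕx̄ₕ) / (Σ Nₕ) = (272·8736.88 + 246·7782.64 + 565·7116.24 + 382·6871.63 + 313·7577.94) / 1778
= 13308494.28 / 1778 = 7485.0924... → 7485.09.

7485.09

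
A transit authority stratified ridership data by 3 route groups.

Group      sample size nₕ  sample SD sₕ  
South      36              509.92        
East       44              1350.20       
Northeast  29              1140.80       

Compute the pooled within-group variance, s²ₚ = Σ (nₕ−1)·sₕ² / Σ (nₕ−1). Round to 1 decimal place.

1169162.8

South: (36−1)·509.92² = 35·260018.4064 = 9100644.224
East: (44−1)·1350.20² = 43·1823040.04 = 78390721.72
Northeast: (29−1)·1140.80² = 28·1301424.64 = 36439889.92
Numerator = 123931255.864; denominator = Σ(nₕ−1) = 106.
s²ₚ = 123931255.864/106 = 1169162.791... → 1169162.8.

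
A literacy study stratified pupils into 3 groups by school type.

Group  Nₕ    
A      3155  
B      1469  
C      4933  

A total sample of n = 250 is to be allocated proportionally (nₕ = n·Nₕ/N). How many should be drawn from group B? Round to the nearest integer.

Share of group B = 1469/9557 = 0.15371.
Allocate 250 × 0.15371 = 38.427... → 38.

38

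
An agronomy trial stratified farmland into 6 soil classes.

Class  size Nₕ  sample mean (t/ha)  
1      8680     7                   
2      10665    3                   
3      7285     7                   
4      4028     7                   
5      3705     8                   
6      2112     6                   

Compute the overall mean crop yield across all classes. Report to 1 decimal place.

x̄_st = (Σ Nₕx̄ₕ) / (Σ Nₕ) = (8680·7 + 10665·3 + 7285·7 + 4028·7 + 3705·8 + 2112·6) / 36475
= 214258 / 36475 = 5.874... → 5.9.

5.9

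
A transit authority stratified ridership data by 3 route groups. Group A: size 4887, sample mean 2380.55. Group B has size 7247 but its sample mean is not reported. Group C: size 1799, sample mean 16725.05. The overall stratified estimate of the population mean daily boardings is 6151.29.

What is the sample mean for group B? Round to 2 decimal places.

N = 4887 + 7247 + 1799 = 13933.
Overall total = μ·N = 6151.29·13933 = 85705923.57.
Subtract the known strata: 4887·2380.55 + 1799·16725.05 = 41722112.8.
Remaining total for group B: 85705923.57 − 41722112.8 = 43983810.77.
Divide by its size: 43983810.77 / 7247 = 6069.2439... → 6069.24.

6069.24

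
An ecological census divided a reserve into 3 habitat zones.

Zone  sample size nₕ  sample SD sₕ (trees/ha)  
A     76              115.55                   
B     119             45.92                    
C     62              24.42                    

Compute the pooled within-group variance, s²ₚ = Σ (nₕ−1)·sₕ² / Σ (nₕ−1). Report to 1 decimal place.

Degrees of freedom: 75 + 118 + 61 = 254.
Σ(nₕ−1)sₕ² = 75·13351.8025 + 118·2108.6464 + 61·596.3364 = 1286581.9831.
s²ₚ = 1286581.9831 / 254 = 5065.283... → 5065.3.

5065.3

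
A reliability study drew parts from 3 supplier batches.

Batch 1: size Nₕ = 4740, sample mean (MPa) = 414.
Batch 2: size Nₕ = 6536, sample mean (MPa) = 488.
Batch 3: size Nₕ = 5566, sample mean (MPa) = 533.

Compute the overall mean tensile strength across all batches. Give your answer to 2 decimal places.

482.05

N = 16842; weights Wₕ = Nₕ/N = (0.2814, 0.3881, 0.3305).
x̄_st = Σ Wₕ·x̄ₕ = 0.2814·414 + 0.3881·488 + 0.3305·533 ≈ 482.0452...
→ 482.05.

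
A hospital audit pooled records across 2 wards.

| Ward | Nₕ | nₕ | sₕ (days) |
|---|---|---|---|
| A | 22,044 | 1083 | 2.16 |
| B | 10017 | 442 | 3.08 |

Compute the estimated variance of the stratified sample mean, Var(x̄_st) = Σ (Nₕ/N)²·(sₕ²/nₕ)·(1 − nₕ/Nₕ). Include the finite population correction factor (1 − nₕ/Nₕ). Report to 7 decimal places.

N = 32061. Term for each stratum: Wₕ²sₕ²/nₕ·(1−nₕ/Nₕ).
Var(x̄_st) = 0.0019365438 + 0.0020026336 = 0.0039391773 → 0.0039392.

0.0039392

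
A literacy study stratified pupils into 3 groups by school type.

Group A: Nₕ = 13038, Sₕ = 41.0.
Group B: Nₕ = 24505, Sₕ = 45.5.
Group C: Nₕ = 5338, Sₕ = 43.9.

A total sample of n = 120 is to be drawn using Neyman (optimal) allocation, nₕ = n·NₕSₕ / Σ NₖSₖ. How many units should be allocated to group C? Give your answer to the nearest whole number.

15

A: NₕSₕ = 13038·41.0 = 534558
B: NₕSₕ = 24505·45.5 = 1114977.5
C: NₕSₕ = 5338·43.9 = 234338.2
Σ NₕSₕ = 1883873.7.
n_C = 120·234338.2/1883873.7 = 14.927... → 15.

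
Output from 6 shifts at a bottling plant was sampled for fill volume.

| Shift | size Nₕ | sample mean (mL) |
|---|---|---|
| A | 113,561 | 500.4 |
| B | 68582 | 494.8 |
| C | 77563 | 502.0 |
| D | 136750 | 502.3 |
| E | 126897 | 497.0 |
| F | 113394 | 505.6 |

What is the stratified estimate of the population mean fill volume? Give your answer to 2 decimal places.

x̄_st = (Σ Nₕx̄ₕ) / (Σ Nₕ) = (113561·500.4 + 68582·494.8 + 77563·502.0 + 136750·502.3 + 126897·497.0 + 113394·505.6) / 636747
= 318786264.4 / 636747 = 500.6482... → 500.65.

500.65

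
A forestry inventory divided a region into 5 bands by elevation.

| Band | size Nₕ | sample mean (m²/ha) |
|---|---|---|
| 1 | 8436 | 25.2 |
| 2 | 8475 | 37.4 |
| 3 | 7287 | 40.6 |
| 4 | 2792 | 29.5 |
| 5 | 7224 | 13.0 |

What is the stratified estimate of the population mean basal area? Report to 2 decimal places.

N = 34214; weights Wₕ = Nₕ/N = (0.2466, 0.2477, 0.2130, 0.0816, 0.2111).
x̄_st = Σ Wₕ·x̄ₕ = 0.2466·25.2 + 0.2477·37.4 + 0.2130·40.6 + 0.0816·29.5 + 0.2111·13.0 ≈ 29.2769...
→ 29.28.

29.28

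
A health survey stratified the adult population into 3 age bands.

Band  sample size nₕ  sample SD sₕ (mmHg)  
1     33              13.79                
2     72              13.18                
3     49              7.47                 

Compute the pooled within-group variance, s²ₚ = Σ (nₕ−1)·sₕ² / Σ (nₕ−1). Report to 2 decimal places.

139.72

Degrees of freedom: 32 + 71 + 48 = 151.
Σ(nₕ−1)sₕ² = 32·190.1641 + 71·173.7124 + 48·55.8009 = 21097.2748.
s²ₚ = 21097.2748 / 151 = 139.7171... → 139.72.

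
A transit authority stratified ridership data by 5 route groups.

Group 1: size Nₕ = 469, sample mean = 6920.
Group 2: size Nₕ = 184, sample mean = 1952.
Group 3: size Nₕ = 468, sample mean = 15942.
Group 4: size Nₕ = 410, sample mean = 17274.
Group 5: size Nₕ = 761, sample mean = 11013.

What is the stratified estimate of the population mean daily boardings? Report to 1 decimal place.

N = 469 + 184 + 468 + 410 + 761 = 2292.
The stratified mean weights each stratum mean by its population share Nₕ/N.
Σ Nₕx̄ₕ = 469·6920 + 184·1952 + 468·15942 + 410·17274 + 761·11013 = 3245480 + 359168 + 7460856 + 7082340 + 8380893 = 26528737.
Divide by N: 26528737 / 2292 = 11574.493... → 11574.5.

11574.5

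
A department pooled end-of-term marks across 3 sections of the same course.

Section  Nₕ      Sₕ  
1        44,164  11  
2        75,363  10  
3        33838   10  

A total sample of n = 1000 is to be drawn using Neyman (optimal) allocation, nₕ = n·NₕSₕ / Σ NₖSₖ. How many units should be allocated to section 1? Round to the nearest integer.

1: NₕSₕ = 44164·11 = 485804
2: NₕSₕ = 75363·10 = 753630
3: NₕSₕ = 33838·10 = 338380
Σ NₕSₕ = 1577814.
n_1 = 1000·485804/1577814 = 307.897... → 308.

308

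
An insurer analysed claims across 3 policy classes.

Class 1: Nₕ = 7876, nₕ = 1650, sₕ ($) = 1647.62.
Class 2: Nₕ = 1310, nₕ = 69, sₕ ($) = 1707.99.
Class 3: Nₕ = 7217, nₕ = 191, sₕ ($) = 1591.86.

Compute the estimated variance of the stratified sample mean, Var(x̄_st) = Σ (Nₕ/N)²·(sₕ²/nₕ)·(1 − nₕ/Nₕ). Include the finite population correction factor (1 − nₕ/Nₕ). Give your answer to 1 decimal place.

N = 16403; Wₕ = Nₕ/N.
class 1: (7876/16403)²·1647.62²/1650·(1 − 1650/7876) = 299.8461
class 2: (1310/16403)²·1707.99²/69·(1 − 69/1310) = 255.4572
class 3: (7217/16403)²·1591.86²/191·(1 − 191/7217) = 2500.3146
Sum = 3055.6178 → 3055.6.

3055.6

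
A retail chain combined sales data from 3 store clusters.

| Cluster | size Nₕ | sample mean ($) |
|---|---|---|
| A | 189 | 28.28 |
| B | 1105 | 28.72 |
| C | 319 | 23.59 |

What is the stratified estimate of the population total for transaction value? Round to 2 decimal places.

A: 189·28.28 = 5344.92
B: 1105·28.72 = 31735.6
C: 319·23.59 = 7525.21
τ̂ = Σ Nₕx̄ₕ = 44605.73.

44605.73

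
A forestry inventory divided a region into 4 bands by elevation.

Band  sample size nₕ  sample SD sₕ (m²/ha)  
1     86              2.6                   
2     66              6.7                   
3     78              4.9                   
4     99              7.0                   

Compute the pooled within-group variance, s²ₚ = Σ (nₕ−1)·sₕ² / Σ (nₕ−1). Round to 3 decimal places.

31.210

1: (86−1)·2.6² = 85·6.76 = 574.6
2: (66−1)·6.7² = 65·44.89 = 2917.85
3: (78−1)·4.9² = 77·24.01 = 1848.77
4: (99−1)·7.0² = 98·49 = 4802
Numerator = 10143.22; denominator = Σ(nₕ−1) = 325.
s²ₚ = 10143.22/325 = 31.20991... → 31.210.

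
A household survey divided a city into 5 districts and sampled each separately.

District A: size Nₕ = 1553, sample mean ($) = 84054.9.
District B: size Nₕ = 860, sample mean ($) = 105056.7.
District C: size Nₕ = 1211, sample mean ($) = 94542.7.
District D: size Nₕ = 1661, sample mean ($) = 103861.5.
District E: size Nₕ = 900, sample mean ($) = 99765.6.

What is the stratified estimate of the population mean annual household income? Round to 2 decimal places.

x̄_st = (Σ Nₕx̄ₕ) / (Σ Nₕ) = (1553·84054.9 + 860·105056.7 + 1211·94542.7 + 1661·103861.5 + 900·99765.6) / 6185
= 597680222.9 / 6185 = 96633.8275... → 96633.83.

96633.83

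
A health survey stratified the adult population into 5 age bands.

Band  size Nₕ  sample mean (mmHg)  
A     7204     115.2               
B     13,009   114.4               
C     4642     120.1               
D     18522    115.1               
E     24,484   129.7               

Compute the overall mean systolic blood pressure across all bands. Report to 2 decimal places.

120.59

N = 67861; weights Wₕ = Nₕ/N = (0.1062, 0.1917, 0.0684, 0.2729, 0.3608).
x̄_st = Σ Wₕ·x̄ₕ = 0.1062·115.2 + 0.1917·114.4 + 0.0684·120.1 + 0.2729·115.1 + 0.3608·129.7 ≈ 120.5861...
→ 120.59.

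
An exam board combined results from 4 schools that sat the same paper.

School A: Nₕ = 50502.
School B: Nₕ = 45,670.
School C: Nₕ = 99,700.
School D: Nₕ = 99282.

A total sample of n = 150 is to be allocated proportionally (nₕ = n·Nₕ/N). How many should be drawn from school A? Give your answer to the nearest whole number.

Share of school A = 50502/295154 = 0.17110.
Allocate 150 × 0.17110 = 25.666... → 26.

26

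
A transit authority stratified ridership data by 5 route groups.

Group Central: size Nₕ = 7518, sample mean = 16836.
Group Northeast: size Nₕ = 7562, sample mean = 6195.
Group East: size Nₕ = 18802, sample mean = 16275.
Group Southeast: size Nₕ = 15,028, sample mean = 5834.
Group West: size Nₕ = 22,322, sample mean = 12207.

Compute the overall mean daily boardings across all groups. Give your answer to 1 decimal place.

11786.6

N = 7518 + 7562 + 18802 + 15028 + 22322 = 71232.
The stratified mean weights each stratum mean by its population share Nₕ/N.
Σ Nₕx̄ₕ = 7518·16836 + 7562·6195 + 18802·16275 + 15028·5834 + 22322·12207 = 126573048 + 46846590 + 306002550 + 87673352 + 272484654 = 839580194.
Divide by N: 839580194 / 71232 = 11786.559... → 11786.6.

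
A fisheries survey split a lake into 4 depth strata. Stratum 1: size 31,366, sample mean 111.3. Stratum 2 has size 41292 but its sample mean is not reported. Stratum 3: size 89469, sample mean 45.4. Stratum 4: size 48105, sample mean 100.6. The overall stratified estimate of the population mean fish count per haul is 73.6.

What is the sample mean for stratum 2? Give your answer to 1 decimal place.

74.6

N = 31366 + 41292 + 89469 + 48105 = 210232.
Overall total = μ·N = 73.6·210232 = 15473075.2.
Subtract the known strata: 31366·111.3 + 89469·45.4 + 48105·100.6 = 12392291.4.
Remaining total for stratum 2: 15473075.2 − 12392291.4 = 3080783.8.
Divide by its size: 3080783.8 / 41292 = 74.610... → 74.6.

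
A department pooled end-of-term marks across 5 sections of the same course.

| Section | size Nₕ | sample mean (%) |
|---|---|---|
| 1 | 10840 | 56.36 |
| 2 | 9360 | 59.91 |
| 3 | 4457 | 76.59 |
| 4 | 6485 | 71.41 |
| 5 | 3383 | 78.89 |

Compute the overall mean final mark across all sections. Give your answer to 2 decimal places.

x̄_st = (Σ Nₕx̄ₕ) / (Σ Nₕ) = (10840·56.36 + 9360·59.91 + 4457·76.59 + 6485·71.41 + 3383·78.89) / 34525
= 2243040.35 / 34525 = 64.9686... → 64.97.

64.97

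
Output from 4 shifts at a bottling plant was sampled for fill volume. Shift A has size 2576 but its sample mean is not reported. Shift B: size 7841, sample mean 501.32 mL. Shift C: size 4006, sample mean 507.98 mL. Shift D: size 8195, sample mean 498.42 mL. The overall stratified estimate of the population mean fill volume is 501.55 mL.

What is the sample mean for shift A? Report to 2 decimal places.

502.21

N = 2576 + 7841 + 4006 + 8195 = 22618.
Overall total = μ·N = 501.55·22618 = 11344057.9.
Subtract the known strata: 7841·501.32 + 4006·507.98 + 8195·498.42 = 10050369.9.
Remaining total for shift A: 11344057.9 − 10050369.9 = 1293688.
Divide by its size: 1293688 / 2576 = 502.2081... → 502.21.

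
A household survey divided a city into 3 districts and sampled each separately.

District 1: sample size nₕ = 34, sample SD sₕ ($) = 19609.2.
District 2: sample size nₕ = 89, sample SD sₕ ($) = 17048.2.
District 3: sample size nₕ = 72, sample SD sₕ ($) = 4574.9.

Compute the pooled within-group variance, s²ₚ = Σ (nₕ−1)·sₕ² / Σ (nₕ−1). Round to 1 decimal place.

207039646.7

1: (34−1)·19609.2² = 33·384520724.64 = 12689183913.12
2: (89−1)·17048.2² = 88·290641123.24 = 25576418845.12
3: (72−1)·4574.9² = 71·20929710.01 = 1486009410.71
Numerator = 39751612168.95; denominator = Σ(nₕ−1) = 192.
s²ₚ = 39751612168.95/192 = 207039646.713... → 207039646.7.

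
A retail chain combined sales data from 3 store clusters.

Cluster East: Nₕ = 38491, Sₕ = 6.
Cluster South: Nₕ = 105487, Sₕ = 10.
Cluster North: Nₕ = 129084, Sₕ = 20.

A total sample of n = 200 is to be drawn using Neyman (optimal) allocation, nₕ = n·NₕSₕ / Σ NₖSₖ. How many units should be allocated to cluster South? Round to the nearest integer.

55

East: NₕSₕ = 38491·6 = 230946
South: NₕSₕ = 105487·10 = 1054870
North: NₕSₕ = 129084·20 = 2581680
Σ NₕSₕ = 3867496.
n_South = 200·1054870/3867496 = 54.551... → 55.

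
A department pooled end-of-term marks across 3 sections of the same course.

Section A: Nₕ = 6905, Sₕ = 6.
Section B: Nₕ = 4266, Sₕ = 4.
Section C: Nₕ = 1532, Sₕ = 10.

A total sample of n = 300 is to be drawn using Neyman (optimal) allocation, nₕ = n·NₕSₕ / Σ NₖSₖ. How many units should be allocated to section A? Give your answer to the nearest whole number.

A: NₕSₕ = 6905·6 = 41430
B: NₕSₕ = 4266·4 = 17064
C: NₕSₕ = 1532·10 = 15320
Σ NₕSₕ = 73814.
n_A = 300·41430/73814 = 168.383... → 168.

168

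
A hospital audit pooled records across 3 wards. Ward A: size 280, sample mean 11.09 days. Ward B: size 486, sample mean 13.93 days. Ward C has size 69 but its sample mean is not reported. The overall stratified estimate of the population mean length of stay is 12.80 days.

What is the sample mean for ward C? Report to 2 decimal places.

11.78

N = 280 + 486 + 69 = 835.
Overall total = μ·N = 12.80·835 = 10688.
Subtract the known strata: 280·11.09 + 486·13.93 = 9875.18.
Remaining total for ward C: 10688 − 9875.18 = 812.82.
Divide by its size: 812.82 / 69 = 11.78 → 11.78.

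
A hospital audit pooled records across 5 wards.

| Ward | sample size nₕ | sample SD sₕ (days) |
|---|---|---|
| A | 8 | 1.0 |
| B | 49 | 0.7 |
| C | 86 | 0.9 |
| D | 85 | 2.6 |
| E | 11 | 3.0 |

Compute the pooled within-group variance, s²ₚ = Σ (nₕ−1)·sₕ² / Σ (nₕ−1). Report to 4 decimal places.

A: (8−1)·1.0² = 7·1 = 7
B: (49−1)·0.7² = 48·0.49 = 23.52
C: (86−1)·0.9² = 85·0.81 = 68.85
D: (85−1)·2.6² = 84·6.76 = 567.84
E: (11−1)·3.0² = 10·9 = 90
Numerator = 757.21; denominator = Σ(nₕ−1) = 234.
s²ₚ = 757.21/234 = 3.235940... → 3.2359.

3.2359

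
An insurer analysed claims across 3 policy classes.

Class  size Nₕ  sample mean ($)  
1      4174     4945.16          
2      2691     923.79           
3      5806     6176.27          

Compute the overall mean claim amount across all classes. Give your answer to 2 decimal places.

4655.23

N = 12671; weights Wₕ = Nₕ/N = (0.3294, 0.2124, 0.4582).
x̄_st = Σ Wₕ·x̄ₕ = 0.3294·4945.16 + 0.2124·923.79 + 0.4582·6176.27 ≈ 4655.2317...
→ 4655.23.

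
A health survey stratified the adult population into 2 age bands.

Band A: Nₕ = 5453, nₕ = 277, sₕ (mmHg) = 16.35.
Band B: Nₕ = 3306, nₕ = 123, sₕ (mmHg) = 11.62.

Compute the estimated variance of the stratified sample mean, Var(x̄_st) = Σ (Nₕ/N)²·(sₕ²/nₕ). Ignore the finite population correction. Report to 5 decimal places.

0.53043

N = 8759; Wₕ = Nₕ/N.
band A: (5453/8759)²·16.35²/277 = 0.37403969
band B: (3306/8759)²·11.62²/123 = 0.15638813
Sum = 0.53042782 → 0.53043.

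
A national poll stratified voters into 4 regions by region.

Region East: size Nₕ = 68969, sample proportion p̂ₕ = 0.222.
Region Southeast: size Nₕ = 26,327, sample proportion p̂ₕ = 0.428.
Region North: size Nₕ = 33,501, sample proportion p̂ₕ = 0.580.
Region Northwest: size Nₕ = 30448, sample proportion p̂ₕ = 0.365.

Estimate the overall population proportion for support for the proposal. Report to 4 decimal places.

0.3587

Wₕ = Nₕ/N with N = 159245: 0.4331, 0.1653, 0.2104, 0.1912.
p̂_st = 0.4331·0.222 + 0.1653·0.428 + 0.2104·0.580 + 0.1912·0.365 ≈ 0.358713... → 0.3587.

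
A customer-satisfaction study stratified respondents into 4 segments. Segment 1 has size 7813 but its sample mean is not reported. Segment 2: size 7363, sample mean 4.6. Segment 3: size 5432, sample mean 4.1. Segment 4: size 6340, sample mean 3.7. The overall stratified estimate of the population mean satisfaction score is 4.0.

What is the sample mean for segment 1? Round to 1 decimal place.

N = 7813 + 7363 + 5432 + 6340 = 26948.
Overall total = μ·N = 4.0·26948 = 107792.
Subtract the known strata: 7363·4.6 + 5432·4.1 + 6340·3.7 = 79599.
Remaining total for segment 1: 107792 − 79599 = 28193.
Divide by its size: 28193 / 7813 = 3.608... → 3.6.

3.6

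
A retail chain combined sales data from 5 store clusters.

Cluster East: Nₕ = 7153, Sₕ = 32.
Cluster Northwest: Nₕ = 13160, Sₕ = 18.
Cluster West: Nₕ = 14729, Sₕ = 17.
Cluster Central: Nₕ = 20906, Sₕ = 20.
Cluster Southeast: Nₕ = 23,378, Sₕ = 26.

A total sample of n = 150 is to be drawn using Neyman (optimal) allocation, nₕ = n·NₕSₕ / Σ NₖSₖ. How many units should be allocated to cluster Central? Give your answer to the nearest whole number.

Σ NₕSₕ = 7153·32 + 13160·18 + 14729·17 + 20906·20 + 23378·26 = 1742117.
Share for Central: 418120/1742117 = 0.24001.
n_Central = 150 × 0.24001 = 36.001... → 36.

36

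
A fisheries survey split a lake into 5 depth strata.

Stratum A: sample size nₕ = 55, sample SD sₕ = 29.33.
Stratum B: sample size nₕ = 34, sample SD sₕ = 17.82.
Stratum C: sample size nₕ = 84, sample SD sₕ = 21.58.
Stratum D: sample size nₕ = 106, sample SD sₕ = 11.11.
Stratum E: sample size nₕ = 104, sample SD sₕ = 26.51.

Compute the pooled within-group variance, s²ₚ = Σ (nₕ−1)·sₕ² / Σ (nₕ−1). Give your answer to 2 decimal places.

Degrees of freedom: 54 + 33 + 83 + 105 + 103 = 378.
Σ(nₕ−1)sₕ² = 54·860.2489 + 33·317.5524 + 83·465.6964 + 105·123.4321 + 103·702.7801 = 180932.1918.
s²ₚ = 180932.1918 / 378 = 478.6566... → 478.66.

478.66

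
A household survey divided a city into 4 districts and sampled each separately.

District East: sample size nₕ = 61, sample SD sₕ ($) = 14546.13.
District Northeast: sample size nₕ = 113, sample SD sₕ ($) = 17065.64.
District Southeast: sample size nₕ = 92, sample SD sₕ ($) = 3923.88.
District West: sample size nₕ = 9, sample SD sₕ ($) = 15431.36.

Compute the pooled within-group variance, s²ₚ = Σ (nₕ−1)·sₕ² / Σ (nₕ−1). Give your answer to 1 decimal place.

179409448.2

Degrees of freedom: 60 + 112 + 91 + 8 = 271.
Σ(nₕ−1)sₕ² = 60·211589897.9769 + 112·291236068.6096 + 91·15396834.2544 + 8·238126871.4496 = 48619960451.6364.
s²ₚ = 48619960451.6364 / 271 = 179409448.161... → 179409448.2.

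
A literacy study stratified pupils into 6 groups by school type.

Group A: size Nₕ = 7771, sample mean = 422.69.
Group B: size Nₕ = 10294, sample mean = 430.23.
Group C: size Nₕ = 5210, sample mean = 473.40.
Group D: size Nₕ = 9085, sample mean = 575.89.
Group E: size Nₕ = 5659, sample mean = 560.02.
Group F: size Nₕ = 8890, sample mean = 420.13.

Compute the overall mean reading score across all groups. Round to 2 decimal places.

475.73

N = 46909; weights Wₕ = Nₕ/N = (0.1657, 0.2194, 0.1111, 0.1937, 0.1206, 0.1895).
x̄_st = Σ Wₕ·x̄ₕ = 0.1657·422.69 + 0.2194·430.23 + 0.1111·473.40 + 0.1937·575.89 + 0.1206·560.02 + 0.1895·420.13 ≈ 475.7295...
→ 475.73.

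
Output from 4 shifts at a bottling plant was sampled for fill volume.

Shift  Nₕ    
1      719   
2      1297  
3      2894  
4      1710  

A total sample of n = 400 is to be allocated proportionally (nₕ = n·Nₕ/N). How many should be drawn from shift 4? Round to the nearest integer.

N = 719 + 1297 + 2894 + 1710 = 6620.
n_4 = 400·1710/6620 = 103.323... → 103.

103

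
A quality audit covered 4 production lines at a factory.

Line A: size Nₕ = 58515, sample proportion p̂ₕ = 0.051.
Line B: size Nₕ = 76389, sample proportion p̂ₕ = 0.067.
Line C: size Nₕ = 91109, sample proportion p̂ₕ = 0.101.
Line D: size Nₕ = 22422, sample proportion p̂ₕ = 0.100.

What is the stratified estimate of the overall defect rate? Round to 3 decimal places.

N = 58515 + 76389 + 91109 + 22422 = 248435.
Overall proportion = Σ (Nₕ/N)·p̂ₕ.
Σ Nₕp̂ₕ = 2984.265 + 5118.063 + 9202.009 + 2242.2 = 19546.537.
19546.537 / 248435 = 0.07868... → 0.079.

0.079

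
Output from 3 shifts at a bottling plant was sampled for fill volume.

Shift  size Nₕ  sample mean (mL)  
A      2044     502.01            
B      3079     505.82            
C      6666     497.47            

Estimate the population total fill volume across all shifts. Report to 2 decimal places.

Estimate total by summing Nₕ·x̄ₕ over strata.
2044·502.01 + 3079·505.82 + 6666·497.47 = 1026108.44 + 1557419.78 + 3316135.02 = 5899663.24.

5899663.24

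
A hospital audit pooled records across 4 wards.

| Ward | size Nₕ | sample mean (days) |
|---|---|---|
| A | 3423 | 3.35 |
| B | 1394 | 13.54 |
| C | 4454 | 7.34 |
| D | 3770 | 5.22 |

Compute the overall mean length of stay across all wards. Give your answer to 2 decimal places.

6.34

x̄_st = (Σ Nₕx̄ₕ) / (Σ Nₕ) = (3423·3.35 + 1394·13.54 + 4454·7.34 + 3770·5.22) / 13041
= 82713.57 / 13041 = 6.3426... → 6.34.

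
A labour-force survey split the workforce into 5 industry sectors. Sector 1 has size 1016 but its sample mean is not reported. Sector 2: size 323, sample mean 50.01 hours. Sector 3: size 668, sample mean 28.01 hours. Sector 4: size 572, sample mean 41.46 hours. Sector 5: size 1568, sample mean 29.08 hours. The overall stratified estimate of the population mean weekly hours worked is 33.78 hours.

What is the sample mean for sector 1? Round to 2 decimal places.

35.34

N = 1016 + 323 + 668 + 572 + 1568 = 4147.
Overall total = μ·N = 33.78·4147 = 140085.66.
Subtract the known strata: 323·50.01 + 668·28.01 + 572·41.46 + 1568·29.08 = 104176.47.
Remaining total for sector 1: 140085.66 − 104176.47 = 35909.19.
Divide by its size: 35909.19 / 1016 = 35.3437... → 35.34.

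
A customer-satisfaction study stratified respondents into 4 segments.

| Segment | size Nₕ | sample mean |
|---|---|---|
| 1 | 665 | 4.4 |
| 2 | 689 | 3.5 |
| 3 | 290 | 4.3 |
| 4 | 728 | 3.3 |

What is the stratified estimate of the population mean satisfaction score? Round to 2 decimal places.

N = 665 + 689 + 290 + 728 = 2372.
The stratified mean weights each stratum mean by its population share Nₕ/N.
Σ Nₕx̄ₕ = 665·4.4 + 689·3.5 + 290·4.3 + 728·3.3 = 2926 + 2411.5 + 1247 + 2402.4 = 8986.9.
Divide by N: 8986.9 / 2372 = 3.7887... → 3.79.

3.79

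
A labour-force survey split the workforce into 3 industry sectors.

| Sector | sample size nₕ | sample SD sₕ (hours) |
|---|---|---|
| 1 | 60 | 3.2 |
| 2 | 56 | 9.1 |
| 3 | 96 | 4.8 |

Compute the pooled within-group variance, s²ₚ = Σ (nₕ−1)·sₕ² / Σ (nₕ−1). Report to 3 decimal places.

Degrees of freedom: 59 + 55 + 95 = 209.
Σ(nₕ−1)sₕ² = 59·10.24 + 55·82.81 + 95·23.04 = 7347.51.
s²ₚ = 7347.51 / 209 = 35.15555... → 35.156.

35.156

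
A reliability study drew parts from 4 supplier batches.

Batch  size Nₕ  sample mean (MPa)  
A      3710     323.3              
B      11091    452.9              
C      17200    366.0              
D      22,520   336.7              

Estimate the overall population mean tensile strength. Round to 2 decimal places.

N = 54521; weights Wₕ = Nₕ/N = (0.0680, 0.2034, 0.3155, 0.4131).
x̄_st = Σ Wₕ·x̄ₕ = 0.0680·323.3 + 0.2034·452.9 + 0.3155·366.0 + 0.4131·336.7 ≈ 368.6697...
→ 368.67.

368.67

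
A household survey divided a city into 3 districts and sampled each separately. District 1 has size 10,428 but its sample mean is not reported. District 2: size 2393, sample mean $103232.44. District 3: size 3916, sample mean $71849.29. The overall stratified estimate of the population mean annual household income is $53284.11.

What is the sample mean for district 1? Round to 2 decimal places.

34850.32

Σ Nₕx̄ₕ = N·μ, so 10428·x̄_1 = 16737·53284.11 − (2393·103232.44 + 3916·71849.29).
= 891816149.07 − 528397048.56 = 363419100.51.
x̄_1 = 363419100.51 / 10428 = 34850.3165... → 34850.32.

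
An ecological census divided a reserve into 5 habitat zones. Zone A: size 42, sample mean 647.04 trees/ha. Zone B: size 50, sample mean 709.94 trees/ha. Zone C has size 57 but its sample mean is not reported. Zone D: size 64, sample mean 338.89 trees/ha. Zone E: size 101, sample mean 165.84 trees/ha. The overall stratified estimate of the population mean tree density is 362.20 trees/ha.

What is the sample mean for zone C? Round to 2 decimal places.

N = 42 + 50 + 57 + 64 + 101 = 314.
Overall total = μ·N = 362.20·314 = 113730.8.
Subtract the known strata: 42·647.04 + 50·709.94 + 64·338.89 + 101·165.84 = 101111.48.
Remaining total for zone C: 113730.8 − 101111.48 = 12619.32.
Divide by its size: 12619.32 / 57 = 221.3916... → 221.39.

221.39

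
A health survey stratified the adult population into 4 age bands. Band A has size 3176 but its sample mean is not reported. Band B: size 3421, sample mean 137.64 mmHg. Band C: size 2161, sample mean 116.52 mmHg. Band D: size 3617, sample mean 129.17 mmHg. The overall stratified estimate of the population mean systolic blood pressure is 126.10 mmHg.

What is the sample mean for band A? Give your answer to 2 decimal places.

116.69

N = 3176 + 3421 + 2161 + 3617 = 12375.
Overall total = μ·N = 126.10·12375 = 1560487.5.
Subtract the known strata: 3421·137.64 + 2161·116.52 + 3617·129.17 = 1189874.05.
Remaining total for band A: 1560487.5 − 1189874.05 = 370613.45.
Divide by its size: 370613.45 / 3176 = 116.6919... → 116.69.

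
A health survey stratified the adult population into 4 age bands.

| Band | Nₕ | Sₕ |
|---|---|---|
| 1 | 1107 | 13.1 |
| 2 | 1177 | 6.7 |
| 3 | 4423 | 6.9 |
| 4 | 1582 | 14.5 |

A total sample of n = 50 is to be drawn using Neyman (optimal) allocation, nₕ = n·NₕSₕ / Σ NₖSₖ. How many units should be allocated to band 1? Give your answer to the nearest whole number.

Σ NₕSₕ = 1107·13.1 + 1177·6.7 + 4423·6.9 + 1582·14.5 = 75845.3.
Share for 1: 14501.7/75845.3 = 0.19120.
n_1 = 50 × 0.19120 = 9.560... → 10.

10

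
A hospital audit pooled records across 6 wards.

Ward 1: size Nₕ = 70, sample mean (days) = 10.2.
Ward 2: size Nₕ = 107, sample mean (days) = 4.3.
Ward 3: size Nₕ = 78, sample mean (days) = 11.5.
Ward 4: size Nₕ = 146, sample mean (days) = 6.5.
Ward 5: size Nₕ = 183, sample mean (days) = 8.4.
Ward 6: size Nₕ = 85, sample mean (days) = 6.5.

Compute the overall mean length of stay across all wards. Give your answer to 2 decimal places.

x̄_st = (Σ Nₕx̄ₕ) / (Σ Nₕ) = (70·10.2 + 107·4.3 + 78·11.5 + 146·6.5 + 183·8.4 + 85·6.5) / 669
= 5109.8 / 669 = 7.6380... → 7.64.

7.64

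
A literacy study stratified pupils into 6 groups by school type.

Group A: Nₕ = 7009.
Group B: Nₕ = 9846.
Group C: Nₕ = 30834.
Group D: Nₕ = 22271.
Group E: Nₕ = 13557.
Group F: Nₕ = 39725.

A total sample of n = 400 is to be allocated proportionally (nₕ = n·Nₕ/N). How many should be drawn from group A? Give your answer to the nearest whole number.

Share of group A = 7009/123242 = 0.05687.
Allocate 400 × 0.05687 = 22.749... → 23.

23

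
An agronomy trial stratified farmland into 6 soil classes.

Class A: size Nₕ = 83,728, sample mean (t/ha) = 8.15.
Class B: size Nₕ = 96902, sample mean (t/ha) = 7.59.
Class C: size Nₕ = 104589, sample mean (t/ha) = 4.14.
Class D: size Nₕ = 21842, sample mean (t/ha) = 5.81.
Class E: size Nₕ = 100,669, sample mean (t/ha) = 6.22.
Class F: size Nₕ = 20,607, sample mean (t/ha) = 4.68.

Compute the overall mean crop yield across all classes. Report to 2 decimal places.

N = 428337; weights Wₕ = Nₕ/N = (0.1955, 0.2262, 0.2442, 0.0510, 0.2350, 0.0481).
x̄_st = Σ Wₕ·x̄ₕ = 0.1955·8.15 + 0.2262·7.59 + 0.2442·4.14 + 0.0510·5.81 + 0.2350·6.22 + 0.0481·4.68 ≈ 6.3043...
→ 6.30.

6.30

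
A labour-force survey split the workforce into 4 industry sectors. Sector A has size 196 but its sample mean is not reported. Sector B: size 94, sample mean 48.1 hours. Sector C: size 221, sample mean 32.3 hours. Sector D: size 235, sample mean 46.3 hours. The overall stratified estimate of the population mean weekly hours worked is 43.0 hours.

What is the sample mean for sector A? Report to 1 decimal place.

48.7

Σ Nₕx̄ₕ = N·μ, so 196·x̄_A = 746·43.0 − (94·48.1 + 221·32.3 + 235·46.3).
= 32078 − 22540.2 = 9537.8.
x̄_A = 9537.8 / 196 = 48.662... → 48.7.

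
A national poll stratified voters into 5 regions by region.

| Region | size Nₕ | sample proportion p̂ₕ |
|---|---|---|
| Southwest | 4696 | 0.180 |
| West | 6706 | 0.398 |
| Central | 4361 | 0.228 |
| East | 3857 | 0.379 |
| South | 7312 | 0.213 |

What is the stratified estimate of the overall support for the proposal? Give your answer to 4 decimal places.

0.2795

N = 4696 + 6706 + 4361 + 3857 + 7312 = 26932.
Overall proportion = Σ (Nₕ/N)·p̂ₕ.
Σ Nₕp̂ₕ = 845.28 + 2668.988 + 994.308 + 1461.803 + 1557.456 = 7527.835.
7527.835 / 26932 = 0.279513... → 0.2795.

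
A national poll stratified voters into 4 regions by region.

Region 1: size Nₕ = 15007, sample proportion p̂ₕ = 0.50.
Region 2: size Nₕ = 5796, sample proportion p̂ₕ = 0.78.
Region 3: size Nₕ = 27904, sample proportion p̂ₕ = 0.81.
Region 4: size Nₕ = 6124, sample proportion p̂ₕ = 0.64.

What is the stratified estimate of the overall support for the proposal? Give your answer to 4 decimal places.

0.7030

Wₕ = Nₕ/N with N = 54831: 0.2737, 0.1057, 0.5089, 0.1117.
p̂_st = 0.2737·0.50 + 0.1057·0.78 + 0.5089·0.81 + 0.1117·0.64 ≈ 0.702996... → 0.7030.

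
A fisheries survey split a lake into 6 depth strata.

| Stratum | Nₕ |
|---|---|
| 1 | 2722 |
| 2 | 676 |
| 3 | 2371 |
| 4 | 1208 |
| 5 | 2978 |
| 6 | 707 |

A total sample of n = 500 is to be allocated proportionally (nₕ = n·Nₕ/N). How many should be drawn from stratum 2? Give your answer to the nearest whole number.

N = 2722 + 676 + 2371 + 1208 + 2978 + 707 = 10662.
n_2 = 500·676/10662 = 31.701... → 32.

32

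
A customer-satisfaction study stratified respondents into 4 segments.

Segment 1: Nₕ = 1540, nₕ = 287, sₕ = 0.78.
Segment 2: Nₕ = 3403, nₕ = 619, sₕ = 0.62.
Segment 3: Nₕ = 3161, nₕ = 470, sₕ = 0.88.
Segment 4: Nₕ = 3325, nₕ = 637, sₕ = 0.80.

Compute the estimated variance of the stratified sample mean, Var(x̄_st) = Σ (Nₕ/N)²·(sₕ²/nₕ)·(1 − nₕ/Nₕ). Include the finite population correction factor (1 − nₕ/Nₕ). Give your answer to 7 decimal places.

N = 11429. Term for each stratum: Wₕ²sₕ²/nₕ·(1−nₕ/Nₕ).
Var(x̄_st) = 0.0000313157 + 0.0000450409 + 0.0001072974 + 0.0000687456 = 0.0002523997 → 0.0002524.

0.0002524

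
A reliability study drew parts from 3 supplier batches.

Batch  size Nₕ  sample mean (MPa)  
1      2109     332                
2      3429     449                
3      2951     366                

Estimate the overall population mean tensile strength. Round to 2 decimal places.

391.08

x̄_st = (Σ Nₕx̄ₕ) / (Σ Nₕ) = (2109·332 + 3429·449 + 2951·366) / 8489
= 3319875 / 8489 = 391.0796... → 391.08.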